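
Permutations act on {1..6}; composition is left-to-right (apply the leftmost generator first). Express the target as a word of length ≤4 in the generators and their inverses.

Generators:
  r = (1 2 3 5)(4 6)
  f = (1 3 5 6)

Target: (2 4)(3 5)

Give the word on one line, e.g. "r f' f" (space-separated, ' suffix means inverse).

  after r: (1 2 3 5)(4 6)
  after f': (1 2)(4 5 6)
  after f': (1 2 6 4 3)
  after r': (2 4)(3 5)

r f' f' r'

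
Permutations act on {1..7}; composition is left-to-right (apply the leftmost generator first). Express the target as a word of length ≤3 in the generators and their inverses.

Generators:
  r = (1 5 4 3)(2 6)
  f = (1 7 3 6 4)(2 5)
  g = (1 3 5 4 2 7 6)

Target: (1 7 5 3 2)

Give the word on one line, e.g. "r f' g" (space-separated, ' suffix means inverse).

g' g' r'

  after g': (1 6 7 2 4 5 3)
  after g': (1 7 4 3 6 2 5)
  after r': (1 7 5 3 2)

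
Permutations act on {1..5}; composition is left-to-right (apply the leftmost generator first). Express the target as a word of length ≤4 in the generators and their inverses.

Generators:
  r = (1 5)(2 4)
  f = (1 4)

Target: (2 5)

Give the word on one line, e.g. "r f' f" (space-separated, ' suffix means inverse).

r f r

  after r: (1 5)(2 4)
  after f: (1 5 4 2)
  after r: (2 5)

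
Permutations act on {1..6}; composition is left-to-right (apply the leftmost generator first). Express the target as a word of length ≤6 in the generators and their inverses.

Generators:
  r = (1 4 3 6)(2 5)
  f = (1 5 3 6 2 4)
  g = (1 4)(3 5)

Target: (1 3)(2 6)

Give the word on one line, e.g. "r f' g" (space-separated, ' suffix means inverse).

  after g: (1 4)(3 5)
  after r': (2 5 4 6 3)
  after f: (1 5)(2 3 4)
  after f: (1 3)(2 6)

g r' f f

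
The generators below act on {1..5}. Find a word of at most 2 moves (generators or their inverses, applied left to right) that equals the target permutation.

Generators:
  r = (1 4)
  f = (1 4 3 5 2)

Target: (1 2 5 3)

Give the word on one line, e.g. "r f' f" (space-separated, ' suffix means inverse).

  after f': (1 2 5 3 4)
  after r': (1 2 5 3)

f' r'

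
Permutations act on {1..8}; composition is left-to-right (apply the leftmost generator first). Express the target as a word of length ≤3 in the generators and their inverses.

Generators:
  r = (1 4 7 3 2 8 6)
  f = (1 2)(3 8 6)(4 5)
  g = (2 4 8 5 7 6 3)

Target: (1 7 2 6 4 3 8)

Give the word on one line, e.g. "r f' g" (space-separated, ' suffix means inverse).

  after r: (1 4 7 3 2 8 6)
  after r: (1 7 2 6 4 3 8)

r r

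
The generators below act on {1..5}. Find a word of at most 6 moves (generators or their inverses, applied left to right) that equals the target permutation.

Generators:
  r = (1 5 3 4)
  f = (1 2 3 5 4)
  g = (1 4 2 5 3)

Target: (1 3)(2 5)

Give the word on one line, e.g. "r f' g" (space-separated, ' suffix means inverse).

r' g' f g' r'

  after r': (1 4 3 5)
  after g': (2 4 5 3)
  after f: (1 2)
  after g': (1 4)(2 3 5)
  after r': (1 3)(2 5)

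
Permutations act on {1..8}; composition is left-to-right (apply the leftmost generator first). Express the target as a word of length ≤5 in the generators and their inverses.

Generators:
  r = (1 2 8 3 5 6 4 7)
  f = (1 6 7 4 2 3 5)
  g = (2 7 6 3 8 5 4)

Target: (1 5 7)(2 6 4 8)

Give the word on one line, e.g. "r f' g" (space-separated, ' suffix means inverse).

g f g' r' g'

  after g: (2 7 6 3 8 5 4)
  after f: (1 6 5 2 4 3 8)
  after g': (1 7 2 5 4 6 8)
  after r': (1 4 5 6 2 3 8 7)
  after g': (1 5 7)(2 6 4 8)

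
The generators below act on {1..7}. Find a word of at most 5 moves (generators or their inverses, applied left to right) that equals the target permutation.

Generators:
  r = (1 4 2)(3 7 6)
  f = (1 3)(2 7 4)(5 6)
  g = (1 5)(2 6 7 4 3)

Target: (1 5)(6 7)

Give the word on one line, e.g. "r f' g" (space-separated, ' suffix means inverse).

  after f: (1 3)(2 7 4)(5 6)
  after r': (1 6 5 7)(2 3)
  after f: (1 5 4 2)(3 7)
  after r': (1 5)(6 7)

f r' f r'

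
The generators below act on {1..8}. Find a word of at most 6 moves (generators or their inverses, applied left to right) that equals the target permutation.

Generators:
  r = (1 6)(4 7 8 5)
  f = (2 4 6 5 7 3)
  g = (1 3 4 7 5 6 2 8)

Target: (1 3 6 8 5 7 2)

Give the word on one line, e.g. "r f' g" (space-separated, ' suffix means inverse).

  after g: (1 3 4 7 5 6 2 8)
  after g: (1 4 5 2)(3 7 6 8)
  after f': (1 2)(3 5)(4 6 8 7)
  after f': (1 3 6 8 5 7 2)

g g f' f'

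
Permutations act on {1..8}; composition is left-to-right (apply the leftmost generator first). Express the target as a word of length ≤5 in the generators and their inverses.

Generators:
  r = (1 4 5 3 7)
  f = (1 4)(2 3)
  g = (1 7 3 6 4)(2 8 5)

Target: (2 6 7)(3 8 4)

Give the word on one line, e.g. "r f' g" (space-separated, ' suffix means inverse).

f g f' r'

  after f: (1 4)(2 3)
  after g: (2 6 4 7 3 8 5)
  after f': (1 4 7 2 6)(3 8 5)
  after r': (2 6 7)(3 8 4)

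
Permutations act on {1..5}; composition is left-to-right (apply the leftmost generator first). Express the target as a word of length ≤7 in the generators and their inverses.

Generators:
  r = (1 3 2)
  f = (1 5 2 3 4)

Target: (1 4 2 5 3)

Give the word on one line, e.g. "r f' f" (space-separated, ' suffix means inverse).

r f f r f

  after r: (1 3 2)
  after f: (1 4)(2 5)
  after f: (3 4 5)
  after r: (1 3 4 5 2)
  after f: (1 4 2 5 3)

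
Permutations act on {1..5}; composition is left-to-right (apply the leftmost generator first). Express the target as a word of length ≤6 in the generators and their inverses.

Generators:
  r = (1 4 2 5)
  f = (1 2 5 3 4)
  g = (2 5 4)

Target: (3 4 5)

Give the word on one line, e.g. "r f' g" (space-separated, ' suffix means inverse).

  after r: (1 4 2 5)
  after r: (1 2)(4 5)
  after f': (2 4)(3 5)
  after g: (3 4 5)

r r f' g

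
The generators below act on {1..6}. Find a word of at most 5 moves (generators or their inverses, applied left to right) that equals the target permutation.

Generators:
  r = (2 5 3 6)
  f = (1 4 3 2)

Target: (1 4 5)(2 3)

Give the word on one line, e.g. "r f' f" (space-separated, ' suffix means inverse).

r' f r'

  after r': (2 6 3 5)
  after f: (1 4 3 5)(2 6)
  after r': (1 4 5)(2 3)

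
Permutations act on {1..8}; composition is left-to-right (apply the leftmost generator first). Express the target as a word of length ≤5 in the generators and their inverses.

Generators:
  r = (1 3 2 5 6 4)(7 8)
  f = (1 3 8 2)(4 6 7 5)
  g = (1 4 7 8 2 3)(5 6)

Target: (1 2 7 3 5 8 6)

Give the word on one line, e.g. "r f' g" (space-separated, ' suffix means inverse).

  after f': (1 2 8 3)(4 5 7 6)
  after g': (1 8 2 7 5 4 6)
  after f': (1 3)(2 6)
  after r': (2 5)(3 4 6)(7 8)
  after f': (1 2 7 3 5 8 6)

f' g' f' r' f'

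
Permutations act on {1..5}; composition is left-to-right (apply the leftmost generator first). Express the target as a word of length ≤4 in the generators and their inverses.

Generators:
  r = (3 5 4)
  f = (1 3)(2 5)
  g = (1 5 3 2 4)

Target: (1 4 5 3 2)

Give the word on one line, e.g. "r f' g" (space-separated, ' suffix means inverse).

  after g': (1 4 2 3 5)
  after f: (1 4 5 3 2)

g' f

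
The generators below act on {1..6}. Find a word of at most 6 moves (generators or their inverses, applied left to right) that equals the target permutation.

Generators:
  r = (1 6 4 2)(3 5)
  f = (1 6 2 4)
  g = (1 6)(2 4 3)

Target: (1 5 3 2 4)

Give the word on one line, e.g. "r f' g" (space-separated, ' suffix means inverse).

  after f': (1 4 2 6)
  after g': (1 2)(3 4)
  after g': (1 3 2 6)
  after r': (1 5 3 4 6 2)
  after f': (1 5 3 2 4)

f' g' g' r' f'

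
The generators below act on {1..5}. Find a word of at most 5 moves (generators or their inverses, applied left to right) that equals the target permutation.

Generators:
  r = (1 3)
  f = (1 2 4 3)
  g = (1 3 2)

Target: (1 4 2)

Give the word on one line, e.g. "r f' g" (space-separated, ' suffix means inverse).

  after r: (1 3)
  after f': (1 4 2)
  after r: (1 4 2 3)
  after r: (1 4 2)

r f' r r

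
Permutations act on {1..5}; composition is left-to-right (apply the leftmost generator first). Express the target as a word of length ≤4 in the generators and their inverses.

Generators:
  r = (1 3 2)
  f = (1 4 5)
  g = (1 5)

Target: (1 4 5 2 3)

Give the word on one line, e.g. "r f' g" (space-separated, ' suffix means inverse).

f r'

  after f: (1 4 5)
  after r': (1 4 5 2 3)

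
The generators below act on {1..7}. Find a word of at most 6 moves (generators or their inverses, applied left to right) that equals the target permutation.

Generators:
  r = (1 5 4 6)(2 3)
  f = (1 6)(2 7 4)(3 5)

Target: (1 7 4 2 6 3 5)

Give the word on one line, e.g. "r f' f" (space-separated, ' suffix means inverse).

  after f: (1 6)(2 7 4)(3 5)
  after f: (2 4 7)
  after r: (1 5 4 7 3 2 6)
  after r: (1 4 7 2)(5 6)
  after f': (1 7 4 2 6 3 5)

f f r r f'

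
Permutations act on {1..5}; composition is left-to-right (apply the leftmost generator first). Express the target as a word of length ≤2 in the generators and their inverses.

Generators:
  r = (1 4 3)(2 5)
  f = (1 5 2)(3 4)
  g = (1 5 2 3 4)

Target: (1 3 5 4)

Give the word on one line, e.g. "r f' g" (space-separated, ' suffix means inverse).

  after g': (1 4 3 2 5)
  after r: (1 3 5 4)

g' r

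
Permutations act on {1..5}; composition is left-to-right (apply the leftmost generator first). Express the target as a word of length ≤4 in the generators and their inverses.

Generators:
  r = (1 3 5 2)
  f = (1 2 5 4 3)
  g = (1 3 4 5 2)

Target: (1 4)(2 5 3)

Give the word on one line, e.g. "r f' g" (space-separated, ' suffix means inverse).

  after g: (1 3 4 5 2)
  after f': (1 4 2 3 5)
  after r: (1 4)(2 5 3)

g f' r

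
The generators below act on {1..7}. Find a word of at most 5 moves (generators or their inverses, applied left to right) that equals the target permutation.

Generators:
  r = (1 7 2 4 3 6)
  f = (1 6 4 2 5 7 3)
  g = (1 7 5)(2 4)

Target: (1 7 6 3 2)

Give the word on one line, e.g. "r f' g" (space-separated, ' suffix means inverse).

g g r' g'

  after g: (1 7 5)(2 4)
  after g: (1 5 7)
  after r': (1 5)(2 7 6 3 4)
  after g': (1 7 6 3 2)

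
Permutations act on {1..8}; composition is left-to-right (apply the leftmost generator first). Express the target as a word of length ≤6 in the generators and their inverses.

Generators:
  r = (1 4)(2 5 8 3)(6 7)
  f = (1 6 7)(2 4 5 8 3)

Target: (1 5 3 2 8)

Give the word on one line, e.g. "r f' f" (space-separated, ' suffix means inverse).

  after r: (1 4)(2 5 8 3)(6 7)
  after f': (1 2 4 7)
  after f': (1 3 8 5 4 6)
  after f': (1 8 4)(2 3 5)(6 7)
  after r': (1 5 3 2 8)

r f' f' f' r'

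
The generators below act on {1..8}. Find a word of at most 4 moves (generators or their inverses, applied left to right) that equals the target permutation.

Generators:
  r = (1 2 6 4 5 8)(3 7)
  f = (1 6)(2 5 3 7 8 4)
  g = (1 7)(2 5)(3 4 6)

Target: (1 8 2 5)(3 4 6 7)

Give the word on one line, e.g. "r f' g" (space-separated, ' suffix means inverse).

f g f' r

  after f: (1 6)(2 5 3 7 8 4)
  after g: (1 3)(4 5)(6 7 8)
  after f': (1 5 8)(2 4)(3 6)
  after r: (1 8 2 5)(3 4 6 7)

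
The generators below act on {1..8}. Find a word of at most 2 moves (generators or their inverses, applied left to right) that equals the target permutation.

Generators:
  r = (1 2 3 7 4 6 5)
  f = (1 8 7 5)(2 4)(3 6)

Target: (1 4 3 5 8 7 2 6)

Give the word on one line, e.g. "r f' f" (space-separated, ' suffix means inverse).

  after r: (1 2 3 7 4 6 5)
  after f: (1 4 3 5 8 7 2 6)

r f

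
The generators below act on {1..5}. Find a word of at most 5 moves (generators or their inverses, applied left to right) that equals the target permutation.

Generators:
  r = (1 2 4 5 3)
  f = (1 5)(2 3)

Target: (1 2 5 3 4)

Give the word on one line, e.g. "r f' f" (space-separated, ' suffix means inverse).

  after f': (1 5)(2 3)
  after r: (1 3 4 5 2)
  after f: (1 2 5 3 4)

f' r f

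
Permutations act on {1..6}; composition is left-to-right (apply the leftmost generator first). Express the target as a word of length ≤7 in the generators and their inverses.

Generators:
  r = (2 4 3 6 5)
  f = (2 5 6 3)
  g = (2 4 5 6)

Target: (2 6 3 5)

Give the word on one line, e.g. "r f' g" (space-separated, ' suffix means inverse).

r g' r g' g'

  after r: (2 4 3 6 5)
  after g': (3 5 6 4)
  after r: (2 4 6 3)
  after g': (3 6)(4 5)
  after g': (2 6 3 5)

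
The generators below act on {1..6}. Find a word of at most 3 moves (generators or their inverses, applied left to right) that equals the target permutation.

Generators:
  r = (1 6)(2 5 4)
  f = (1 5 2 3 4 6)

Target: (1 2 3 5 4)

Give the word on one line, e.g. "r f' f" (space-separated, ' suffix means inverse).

  after f: (1 5 2 3 4 6)
  after r': (1 2 3 5 4)

f r'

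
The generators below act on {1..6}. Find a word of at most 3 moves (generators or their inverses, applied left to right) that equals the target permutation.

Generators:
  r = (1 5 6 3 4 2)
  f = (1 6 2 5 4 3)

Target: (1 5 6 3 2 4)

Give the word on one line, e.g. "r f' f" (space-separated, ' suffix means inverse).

  after r': (1 2 4 3 6 5)
  after r': (1 4 6)(2 3 5)
  after f': (1 5 6 3 2 4)

r' r' f'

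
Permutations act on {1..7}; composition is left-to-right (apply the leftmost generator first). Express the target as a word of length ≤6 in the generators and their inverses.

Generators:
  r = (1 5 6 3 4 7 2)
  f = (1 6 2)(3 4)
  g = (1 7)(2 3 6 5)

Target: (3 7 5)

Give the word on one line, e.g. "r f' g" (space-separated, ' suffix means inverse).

g' f' f' g

  after g': (1 7)(2 5 6 3)
  after f': (1 7 2 5)(3 6 4)
  after f': (1 7 6 3)(2 5)
  after g: (3 7 5)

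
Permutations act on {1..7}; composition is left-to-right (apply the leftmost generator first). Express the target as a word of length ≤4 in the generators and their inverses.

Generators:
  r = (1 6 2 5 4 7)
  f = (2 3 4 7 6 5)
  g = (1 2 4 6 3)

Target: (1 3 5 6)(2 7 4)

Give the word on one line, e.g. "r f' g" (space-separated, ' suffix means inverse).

  after g: (1 2 4 6 3)
  after g: (1 4 3 2 6)
  after f': (1 3 5 6)(2 7 4)

g g f'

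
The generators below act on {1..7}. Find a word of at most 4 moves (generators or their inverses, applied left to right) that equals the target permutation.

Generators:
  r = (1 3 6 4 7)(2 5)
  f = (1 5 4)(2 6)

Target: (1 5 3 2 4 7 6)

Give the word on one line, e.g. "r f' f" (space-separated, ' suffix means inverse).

  after r: (1 3 6 4 7)(2 5)
  after r: (1 6 7 3 4)
  after f': (1 2 6 7 3 5)
  after r: (1 5 3 2 4 7 6)

r r f' r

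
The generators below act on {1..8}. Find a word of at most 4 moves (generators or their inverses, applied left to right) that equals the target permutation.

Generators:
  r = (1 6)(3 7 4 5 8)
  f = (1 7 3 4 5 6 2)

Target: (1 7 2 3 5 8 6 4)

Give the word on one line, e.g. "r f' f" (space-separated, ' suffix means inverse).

r f f f

  after r: (1 6)(3 7 4 5 8)
  after f: (1 2)(4 6 7 5 8)
  after f: (2 7 6 3 4)(5 8)
  after f: (1 7 2 3 5 8 6 4)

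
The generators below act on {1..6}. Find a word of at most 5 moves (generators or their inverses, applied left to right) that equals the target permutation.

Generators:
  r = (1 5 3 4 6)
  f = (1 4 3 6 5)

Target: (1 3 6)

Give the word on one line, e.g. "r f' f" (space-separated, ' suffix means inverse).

f' r' f' r

  after f': (1 5 6 3 4)
  after r': (4 6 5)
  after f': (1 5)(3 4)
  after r: (1 3 6)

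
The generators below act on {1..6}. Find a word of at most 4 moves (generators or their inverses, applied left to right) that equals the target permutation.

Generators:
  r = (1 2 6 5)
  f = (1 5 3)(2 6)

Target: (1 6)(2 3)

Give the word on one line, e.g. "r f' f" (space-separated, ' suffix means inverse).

f r' r' f'

  after f: (1 5 3)(2 6)
  after r': (1 6)(3 5)
  after r': (1 2)(3 6 5)
  after f': (1 6)(2 3)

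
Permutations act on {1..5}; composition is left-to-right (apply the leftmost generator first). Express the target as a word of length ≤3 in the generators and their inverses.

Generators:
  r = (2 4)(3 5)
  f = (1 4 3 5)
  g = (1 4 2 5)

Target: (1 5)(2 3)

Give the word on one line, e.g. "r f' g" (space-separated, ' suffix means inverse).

f' r' f

  after f': (1 5 3 4)
  after r': (1 3 2 4)
  after f: (1 5)(2 3)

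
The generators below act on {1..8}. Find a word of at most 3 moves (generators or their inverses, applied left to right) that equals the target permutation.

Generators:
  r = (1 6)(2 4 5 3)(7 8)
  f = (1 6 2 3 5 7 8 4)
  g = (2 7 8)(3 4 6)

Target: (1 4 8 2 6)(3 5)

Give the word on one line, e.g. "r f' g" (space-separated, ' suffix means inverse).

  after r': (1 6)(2 3 5 4)(7 8)
  after g': (1 4 8 2 6)(3 5)

r' g'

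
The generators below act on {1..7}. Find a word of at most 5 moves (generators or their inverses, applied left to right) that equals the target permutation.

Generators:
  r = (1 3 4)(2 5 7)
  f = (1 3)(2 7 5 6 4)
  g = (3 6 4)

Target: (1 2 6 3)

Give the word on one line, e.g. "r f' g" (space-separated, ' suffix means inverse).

  after g: (3 6 4)
  after r: (1 3 6)(2 5 7)
  after g': (1 4 6)(2 5 7)
  after f: (1 2 6 3)

g r g' f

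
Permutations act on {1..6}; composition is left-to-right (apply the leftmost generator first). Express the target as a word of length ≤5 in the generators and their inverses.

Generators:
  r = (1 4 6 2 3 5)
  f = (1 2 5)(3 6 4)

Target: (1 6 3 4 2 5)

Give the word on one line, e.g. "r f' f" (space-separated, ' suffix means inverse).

r f r f' r'

  after r: (1 4 6 2 3 5)
  after f: (1 3)(2 6 5)
  after r: (1 5 3 4 6)
  after f': (1 2)(3 6 5 4)
  after r': (1 6 3 4 2 5)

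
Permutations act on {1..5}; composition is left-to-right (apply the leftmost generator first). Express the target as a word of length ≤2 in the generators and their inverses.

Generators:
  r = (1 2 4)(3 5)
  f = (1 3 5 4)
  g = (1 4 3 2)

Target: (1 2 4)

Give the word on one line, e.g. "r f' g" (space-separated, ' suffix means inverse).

  after r': (1 4 2)(3 5)
  after r': (1 2 4)

r' r'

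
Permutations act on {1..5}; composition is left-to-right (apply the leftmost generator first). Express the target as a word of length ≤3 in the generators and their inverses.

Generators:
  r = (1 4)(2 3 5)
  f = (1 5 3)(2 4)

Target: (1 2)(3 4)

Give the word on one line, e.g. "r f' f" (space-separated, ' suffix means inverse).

  after r': (1 4)(2 5 3)
  after f': (1 2)(3 4)

r' f'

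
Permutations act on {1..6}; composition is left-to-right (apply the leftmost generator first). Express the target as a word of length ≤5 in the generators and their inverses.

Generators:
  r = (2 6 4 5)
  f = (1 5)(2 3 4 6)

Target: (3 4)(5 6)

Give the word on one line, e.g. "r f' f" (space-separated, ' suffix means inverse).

  after r': (2 5 4 6)
  after f: (1 5 6 3 4 2)
  after f: (2 5)(3 6 4)
  after r: (3 4)(5 6)

r' f f r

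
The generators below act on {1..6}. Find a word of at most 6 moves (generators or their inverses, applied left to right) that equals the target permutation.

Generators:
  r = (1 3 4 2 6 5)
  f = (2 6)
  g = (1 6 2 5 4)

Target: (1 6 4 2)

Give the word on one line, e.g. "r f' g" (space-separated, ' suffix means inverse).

  after g': (1 4 5 2 6)
  after g': (1 5 6 4 2)
  after r': (1 6 3)(2 5)
  after f: (1 2 5 6 3)
  after r: (1 6 4 2)

g' g' r' f r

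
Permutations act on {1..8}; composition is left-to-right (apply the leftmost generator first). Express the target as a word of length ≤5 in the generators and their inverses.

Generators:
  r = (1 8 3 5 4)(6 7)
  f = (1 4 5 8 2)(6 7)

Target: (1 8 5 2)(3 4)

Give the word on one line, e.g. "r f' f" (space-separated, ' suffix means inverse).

r r f' r'

  after r: (1 8 3 5 4)(6 7)
  after r: (1 3 4 8 5)
  after f': (1 3)(2 8 4 5)(6 7)
  after r': (1 8 5 2)(3 4)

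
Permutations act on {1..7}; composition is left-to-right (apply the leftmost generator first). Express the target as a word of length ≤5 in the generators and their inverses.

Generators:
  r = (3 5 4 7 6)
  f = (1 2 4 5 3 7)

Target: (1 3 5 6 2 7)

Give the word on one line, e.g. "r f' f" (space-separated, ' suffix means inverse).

r f f r' f

  after r: (3 5 4 7 6)
  after f: (1 2 4)(6 7)
  after f: (1 4 2 5 3 7 6)
  after r': (1 5 6)(2 3 4)
  after f: (1 3 5 6 2 7)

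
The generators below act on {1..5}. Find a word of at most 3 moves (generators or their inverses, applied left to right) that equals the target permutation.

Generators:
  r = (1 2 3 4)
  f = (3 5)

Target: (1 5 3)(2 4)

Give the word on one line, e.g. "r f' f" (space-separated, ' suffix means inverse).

  after r': (1 4 3 2)
  after r': (1 3)(2 4)
  after f: (1 5 3)(2 4)

r' r' f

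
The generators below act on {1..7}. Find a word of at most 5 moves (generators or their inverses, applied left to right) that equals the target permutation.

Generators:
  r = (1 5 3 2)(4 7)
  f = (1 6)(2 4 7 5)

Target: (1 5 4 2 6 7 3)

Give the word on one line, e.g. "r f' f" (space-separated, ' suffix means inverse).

  after f': (1 6)(2 5 7 4)
  after r': (1 6 2)(3 5 4)
  after f: (2 6 4 3)(5 7)
  after r: (1 5 4 2 6 7 3)

f' r' f r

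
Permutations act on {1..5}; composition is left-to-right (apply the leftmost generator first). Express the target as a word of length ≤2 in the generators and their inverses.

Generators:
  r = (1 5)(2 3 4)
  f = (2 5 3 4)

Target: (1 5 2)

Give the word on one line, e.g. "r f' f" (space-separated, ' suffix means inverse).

  after f: (2 5 3 4)
  after r': (1 5 2)

f r'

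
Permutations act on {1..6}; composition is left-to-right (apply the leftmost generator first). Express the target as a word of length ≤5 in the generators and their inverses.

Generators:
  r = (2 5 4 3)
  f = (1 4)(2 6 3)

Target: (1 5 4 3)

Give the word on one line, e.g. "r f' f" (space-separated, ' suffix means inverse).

r' f' r' f f

  after r': (2 3 4 5)
  after f': (1 4 5 3)(2 6)
  after r': (1 5 4 2 6 3)
  after f: (1 5)(2 3 4 6)
  after f: (1 5 4 3)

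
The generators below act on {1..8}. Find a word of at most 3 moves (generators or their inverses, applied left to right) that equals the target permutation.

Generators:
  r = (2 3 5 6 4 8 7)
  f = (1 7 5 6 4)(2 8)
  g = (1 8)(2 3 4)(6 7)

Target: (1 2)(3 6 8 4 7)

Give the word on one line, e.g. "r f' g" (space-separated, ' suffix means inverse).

r g f

  after r: (2 3 5 6 4 8 7)
  after g: (1 8 6 2 4)(3 5 7)
  after f: (1 2)(3 6 8 4 7)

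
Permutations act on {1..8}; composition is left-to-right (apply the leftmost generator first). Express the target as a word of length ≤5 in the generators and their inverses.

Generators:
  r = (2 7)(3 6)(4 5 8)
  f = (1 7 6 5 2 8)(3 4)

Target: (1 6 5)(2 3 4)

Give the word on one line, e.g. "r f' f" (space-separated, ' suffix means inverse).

r' f r' f' f'

  after r': (2 7)(3 6)(4 8 5)
  after f: (1 7 8 2 6 4)(3 5)
  after r': (1 2 3 4)(5 6 8 7)
  after f': (1 5 7 6 2 4 8)
  after f': (1 6 5)(2 3 4)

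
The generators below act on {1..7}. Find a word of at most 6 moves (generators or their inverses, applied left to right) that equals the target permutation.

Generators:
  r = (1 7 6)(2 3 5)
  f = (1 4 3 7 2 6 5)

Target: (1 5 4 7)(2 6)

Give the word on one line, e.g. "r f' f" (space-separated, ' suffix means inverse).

  after f': (1 5 6 2 7 3 4)
  after f': (1 6 7 4 5 2 3)
  after r': (1 7 4 3 6)
  after r': (2 5 3 7 4)
  after f': (1 5 4 7)(2 6)

f' f' r' r' f'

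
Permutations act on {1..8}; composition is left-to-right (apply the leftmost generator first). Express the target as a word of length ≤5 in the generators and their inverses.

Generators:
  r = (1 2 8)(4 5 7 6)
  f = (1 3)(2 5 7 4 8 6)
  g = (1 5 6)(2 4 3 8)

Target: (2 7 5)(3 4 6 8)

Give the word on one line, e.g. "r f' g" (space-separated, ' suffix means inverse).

  after r: (1 2 8)(4 5 7 6)
  after g: (1 4 6 3 8 5 7)
  after f: (1 8 7 3 6)(2 5 4)
  after f: (1 6 3 2 7)(4 5 8)
  after g: (2 7 5)(3 4 6 8)

r g f f g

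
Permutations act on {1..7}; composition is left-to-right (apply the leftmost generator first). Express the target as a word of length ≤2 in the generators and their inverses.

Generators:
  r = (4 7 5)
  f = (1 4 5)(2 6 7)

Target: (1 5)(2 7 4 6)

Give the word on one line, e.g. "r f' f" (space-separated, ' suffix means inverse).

r f'

  after r: (4 7 5)
  after f': (1 5)(2 7 4 6)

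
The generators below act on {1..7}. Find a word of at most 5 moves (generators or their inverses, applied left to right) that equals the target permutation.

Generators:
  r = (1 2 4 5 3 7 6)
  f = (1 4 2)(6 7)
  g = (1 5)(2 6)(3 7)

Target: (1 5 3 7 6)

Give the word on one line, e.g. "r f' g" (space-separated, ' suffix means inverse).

  after f': (1 2 4)(6 7)
  after f': (1 4 2)
  after r: (1 5 3 7 6)

f' f' r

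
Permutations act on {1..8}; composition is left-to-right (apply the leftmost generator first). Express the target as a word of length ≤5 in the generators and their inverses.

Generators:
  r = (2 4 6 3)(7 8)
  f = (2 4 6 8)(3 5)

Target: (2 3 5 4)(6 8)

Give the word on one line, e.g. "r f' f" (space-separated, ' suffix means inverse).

  after f: (2 4 6 8)(3 5)
  after r: (2 6 7 8 4 3 5)
  after r: (2 3 5 4)(6 8)

f r r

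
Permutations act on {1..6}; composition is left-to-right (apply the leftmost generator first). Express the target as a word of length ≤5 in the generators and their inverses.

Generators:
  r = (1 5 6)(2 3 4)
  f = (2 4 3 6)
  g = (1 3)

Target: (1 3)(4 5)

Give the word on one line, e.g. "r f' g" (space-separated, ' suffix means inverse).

  after g: (1 3)
  after r': (1 2 4 3 6 5)
  after g: (1 2 4)(3 6 5)
  after r: (1 3)(4 5)

g r' g r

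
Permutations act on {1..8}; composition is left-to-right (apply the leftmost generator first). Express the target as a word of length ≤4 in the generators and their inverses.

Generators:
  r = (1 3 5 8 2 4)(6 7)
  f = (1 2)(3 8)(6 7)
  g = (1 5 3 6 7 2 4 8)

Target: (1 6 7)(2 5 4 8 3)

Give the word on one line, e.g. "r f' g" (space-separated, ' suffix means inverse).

  after f: (1 2)(3 8)(6 7)
  after g': (1 7 3 4 2 8 5)
  after r': (1 6 7)(2 5 4 8 3)

f g' r'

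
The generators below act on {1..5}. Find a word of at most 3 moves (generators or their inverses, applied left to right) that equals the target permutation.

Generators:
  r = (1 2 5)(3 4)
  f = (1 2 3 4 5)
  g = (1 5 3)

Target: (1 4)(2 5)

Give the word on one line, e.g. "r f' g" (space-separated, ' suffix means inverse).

  after g': (1 3 5)
  after f: (1 4 5 2 3)
  after g': (1 4)(2 5)

g' f g'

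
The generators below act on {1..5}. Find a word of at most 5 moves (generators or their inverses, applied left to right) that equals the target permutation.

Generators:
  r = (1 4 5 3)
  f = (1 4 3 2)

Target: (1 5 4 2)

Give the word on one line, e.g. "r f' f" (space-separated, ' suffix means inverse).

  after r: (1 4 5 3)
  after r: (1 5)(3 4)
  after f: (1 5 4 2)

r r f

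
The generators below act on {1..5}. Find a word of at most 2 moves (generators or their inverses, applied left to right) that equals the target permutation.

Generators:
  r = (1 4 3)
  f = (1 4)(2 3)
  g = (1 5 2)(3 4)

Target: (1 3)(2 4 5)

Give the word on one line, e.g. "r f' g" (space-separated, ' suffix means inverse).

f' g

  after f': (1 4)(2 3)
  after g: (1 3)(2 4 5)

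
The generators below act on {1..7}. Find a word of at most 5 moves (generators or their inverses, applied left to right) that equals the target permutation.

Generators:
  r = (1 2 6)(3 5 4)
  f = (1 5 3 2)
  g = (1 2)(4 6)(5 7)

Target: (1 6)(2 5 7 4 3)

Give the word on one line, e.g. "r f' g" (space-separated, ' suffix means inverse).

  after g': (1 2)(4 6)(5 7)
  after f: (2 5 7 3)(4 6)
  after r: (1 2 4)(3 6)(5 7)
  after r: (1 6 5 7 4 2 3)
  after f': (1 6)(2 5 7 4 3)

g' f r r f'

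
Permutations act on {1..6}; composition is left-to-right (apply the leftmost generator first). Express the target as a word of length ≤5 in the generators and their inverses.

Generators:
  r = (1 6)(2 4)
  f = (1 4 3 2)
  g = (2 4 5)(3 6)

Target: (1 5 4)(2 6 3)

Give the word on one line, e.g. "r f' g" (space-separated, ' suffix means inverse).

f g r

  after f: (1 4 3 2)
  after g: (1 5 2)(3 4 6)
  after r: (1 5 4)(2 6 3)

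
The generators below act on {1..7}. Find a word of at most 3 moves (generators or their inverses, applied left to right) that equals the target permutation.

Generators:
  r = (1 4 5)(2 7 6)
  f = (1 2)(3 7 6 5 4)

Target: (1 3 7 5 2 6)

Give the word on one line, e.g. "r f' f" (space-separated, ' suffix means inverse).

r' r' f

  after r': (1 5 4)(2 6 7)
  after r': (1 4 5)(2 7 6)
  after f: (1 3 7 5 2 6)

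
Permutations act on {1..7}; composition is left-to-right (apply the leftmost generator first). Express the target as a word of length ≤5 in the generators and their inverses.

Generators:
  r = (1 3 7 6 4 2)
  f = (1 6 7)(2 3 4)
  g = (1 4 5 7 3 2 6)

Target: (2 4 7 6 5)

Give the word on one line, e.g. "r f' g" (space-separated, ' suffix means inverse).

  after r': (1 2 4 6 7 3)
  after g: (1 6 3 4)(2 5 7)
  after r: (1 4 3 2 5 6 7)
  after g': (2 4 7 6 5)

r' g r g'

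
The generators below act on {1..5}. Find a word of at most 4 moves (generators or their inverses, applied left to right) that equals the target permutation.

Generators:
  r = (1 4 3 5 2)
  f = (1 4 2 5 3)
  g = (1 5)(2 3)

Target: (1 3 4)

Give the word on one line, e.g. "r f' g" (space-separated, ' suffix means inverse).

f r

  after f: (1 4 2 5 3)
  after r: (1 3 4)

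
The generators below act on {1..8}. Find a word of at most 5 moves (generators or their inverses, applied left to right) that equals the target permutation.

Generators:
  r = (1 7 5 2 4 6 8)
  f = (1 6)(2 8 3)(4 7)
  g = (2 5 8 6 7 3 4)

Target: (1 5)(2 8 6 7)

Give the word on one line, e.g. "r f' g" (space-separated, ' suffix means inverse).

r' g' r g f

  after r': (1 8 6 4 2 5 7)
  after g': (1 5 6 3 7)
  after r: (1 2 4 6 3 5 8)
  after g: (1 5 6 4 7 3 8)
  after f: (1 5)(2 8 6 7)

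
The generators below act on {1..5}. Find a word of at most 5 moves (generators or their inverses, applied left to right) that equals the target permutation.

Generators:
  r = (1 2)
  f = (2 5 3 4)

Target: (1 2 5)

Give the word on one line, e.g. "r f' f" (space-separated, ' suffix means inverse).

r f' r f

  after r: (1 2)
  after f': (1 4 3 5 2)
  after r: (1 4 3 5)
  after f: (1 2 5)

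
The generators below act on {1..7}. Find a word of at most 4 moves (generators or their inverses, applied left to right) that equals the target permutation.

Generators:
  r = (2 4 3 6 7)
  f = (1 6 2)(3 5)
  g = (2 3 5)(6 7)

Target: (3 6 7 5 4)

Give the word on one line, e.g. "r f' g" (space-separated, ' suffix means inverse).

  after g': (2 5 3)(6 7)
  after r': (2 5 4)(3 7)
  after g: (3 6 7 5 4)

g' r' g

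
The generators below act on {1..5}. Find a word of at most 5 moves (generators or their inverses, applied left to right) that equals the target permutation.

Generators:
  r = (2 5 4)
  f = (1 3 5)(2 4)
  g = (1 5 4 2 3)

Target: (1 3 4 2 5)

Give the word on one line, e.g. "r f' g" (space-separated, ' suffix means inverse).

  after f: (1 3 5)(2 4)
  after r': (1 3 2 5)
  after r': (1 3 4 5)
  after g: (2 3)
  after f: (1 3 4 2 5)

f r' r' g f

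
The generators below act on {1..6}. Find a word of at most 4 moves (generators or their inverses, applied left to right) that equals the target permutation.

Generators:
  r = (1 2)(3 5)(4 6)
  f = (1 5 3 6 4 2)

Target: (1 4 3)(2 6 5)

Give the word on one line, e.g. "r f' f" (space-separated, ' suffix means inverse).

  after f': (1 2 4 6 3 5)
  after f': (1 4 3)(2 6 5)

f' f'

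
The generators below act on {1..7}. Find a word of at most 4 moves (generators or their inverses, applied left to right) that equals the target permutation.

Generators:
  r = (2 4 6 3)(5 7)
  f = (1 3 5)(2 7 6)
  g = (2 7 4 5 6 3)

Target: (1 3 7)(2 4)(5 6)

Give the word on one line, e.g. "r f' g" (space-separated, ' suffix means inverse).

  after r: (2 4 6 3)(5 7)
  after f: (1 3 7)(2 4)(5 6)

r f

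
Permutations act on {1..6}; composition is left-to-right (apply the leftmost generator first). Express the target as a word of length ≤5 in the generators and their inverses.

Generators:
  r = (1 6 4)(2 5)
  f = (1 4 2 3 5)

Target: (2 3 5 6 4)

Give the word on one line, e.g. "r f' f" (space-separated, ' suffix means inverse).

r f' r'

  after r: (1 6 4)(2 5)
  after f': (1 6)(2 3)(4 5)
  after r': (2 3 5 6 4)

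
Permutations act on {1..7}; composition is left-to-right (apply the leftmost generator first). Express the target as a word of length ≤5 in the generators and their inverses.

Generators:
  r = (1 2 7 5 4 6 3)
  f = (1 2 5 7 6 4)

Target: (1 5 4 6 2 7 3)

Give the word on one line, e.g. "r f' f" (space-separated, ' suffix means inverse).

  after f': (1 4 6 7 5 2)
  after r: (1 6 5 7 4 3)
  after f: (1 4 3 2 5 6 7)
  after r': (1 5 4 6 2 7 3)

f' r f r'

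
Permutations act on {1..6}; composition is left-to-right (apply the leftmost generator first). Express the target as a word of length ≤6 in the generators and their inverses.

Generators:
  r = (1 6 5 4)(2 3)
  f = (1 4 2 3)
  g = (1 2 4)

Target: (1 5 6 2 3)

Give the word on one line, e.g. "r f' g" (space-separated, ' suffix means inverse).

  after f: (1 4 2 3)
  after r': (1 5 6)(3 4)
  after f: (1 5 6 4)(2 3)
  after g': (1 5 6 2 3)

f r' f g'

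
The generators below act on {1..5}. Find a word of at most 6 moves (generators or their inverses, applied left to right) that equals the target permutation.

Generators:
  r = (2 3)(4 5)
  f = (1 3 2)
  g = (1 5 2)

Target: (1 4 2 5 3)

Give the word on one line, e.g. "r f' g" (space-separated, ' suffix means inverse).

g r r r g

  after g: (1 5 2)
  after r: (1 4 5 3 2)
  after r: (1 5 2)
  after r: (1 4 5 3 2)
  after g: (1 4 2 5 3)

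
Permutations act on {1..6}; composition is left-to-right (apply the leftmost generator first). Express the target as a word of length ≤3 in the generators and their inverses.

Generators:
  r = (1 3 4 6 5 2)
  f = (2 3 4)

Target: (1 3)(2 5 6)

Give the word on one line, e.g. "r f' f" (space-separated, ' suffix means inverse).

r' f

  after r': (1 2 5 6 4 3)
  after f: (1 3)(2 5 6)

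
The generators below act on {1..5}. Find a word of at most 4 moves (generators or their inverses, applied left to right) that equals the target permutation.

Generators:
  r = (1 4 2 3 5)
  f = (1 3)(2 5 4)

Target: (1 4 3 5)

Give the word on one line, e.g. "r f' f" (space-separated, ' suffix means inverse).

  after r': (1 5 3 2 4)
  after f: (1 4 3 5)

r' f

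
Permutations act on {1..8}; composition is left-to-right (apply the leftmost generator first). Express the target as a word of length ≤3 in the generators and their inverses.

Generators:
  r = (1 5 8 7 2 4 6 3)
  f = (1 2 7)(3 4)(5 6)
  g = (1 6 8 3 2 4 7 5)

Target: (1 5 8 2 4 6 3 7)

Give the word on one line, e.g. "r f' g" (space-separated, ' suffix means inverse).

  after r: (1 5 8 7 2 4 6 3)
  after f: (1 6 4 5 8)(2 3)
  after f: (1 5 8 2 4 6 3 7)

r f f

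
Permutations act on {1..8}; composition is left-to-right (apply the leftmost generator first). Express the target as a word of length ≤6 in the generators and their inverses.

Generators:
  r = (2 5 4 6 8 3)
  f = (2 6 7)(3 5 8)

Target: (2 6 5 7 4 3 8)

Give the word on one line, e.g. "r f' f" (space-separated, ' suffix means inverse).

  after f: (2 6 7)(3 5 8)
  after r': (2 4 5 6 7 3)
  after f: (2 4 8 3 6)(5 7)
  after r: (2 6 5 7 4 3 8)

f r' f r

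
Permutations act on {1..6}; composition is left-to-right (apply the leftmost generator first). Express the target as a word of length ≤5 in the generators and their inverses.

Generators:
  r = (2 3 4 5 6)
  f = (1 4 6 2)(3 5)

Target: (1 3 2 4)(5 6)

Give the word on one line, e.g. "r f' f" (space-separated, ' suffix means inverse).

  after f: (1 4 6 2)(3 5)
  after r: (1 5 4 2)(3 6)
  after f: (1 3 2 4)(5 6)

f r f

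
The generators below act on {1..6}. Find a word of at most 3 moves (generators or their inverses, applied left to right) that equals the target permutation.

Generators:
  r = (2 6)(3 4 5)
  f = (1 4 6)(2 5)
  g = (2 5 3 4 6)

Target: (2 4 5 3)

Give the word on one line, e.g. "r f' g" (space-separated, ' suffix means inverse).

r' g'

  after r': (2 6)(3 5 4)
  after g': (2 4 5 3)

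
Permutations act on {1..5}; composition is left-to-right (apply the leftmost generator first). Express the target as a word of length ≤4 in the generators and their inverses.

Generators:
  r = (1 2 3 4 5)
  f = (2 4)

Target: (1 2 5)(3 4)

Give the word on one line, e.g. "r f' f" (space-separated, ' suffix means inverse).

f' r

  after f': (2 4)
  after r: (1 2 5)(3 4)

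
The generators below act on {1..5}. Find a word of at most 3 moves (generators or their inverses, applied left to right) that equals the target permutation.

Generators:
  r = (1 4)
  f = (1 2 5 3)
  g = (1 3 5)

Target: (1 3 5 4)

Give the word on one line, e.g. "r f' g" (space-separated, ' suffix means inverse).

g r

  after g: (1 3 5)
  after r: (1 3 5 4)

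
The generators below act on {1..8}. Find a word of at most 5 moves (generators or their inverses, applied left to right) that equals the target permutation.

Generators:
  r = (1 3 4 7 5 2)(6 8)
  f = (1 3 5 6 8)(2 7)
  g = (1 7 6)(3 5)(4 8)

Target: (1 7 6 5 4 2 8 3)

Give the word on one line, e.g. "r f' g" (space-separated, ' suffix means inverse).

g' f' g' g' r'

  after g': (1 6 7)(3 5)(4 8)
  after f': (1 5)(2 7 8 4 6)
  after g': (1 3 5 6 2)(4 7)
  after g': (1 5 7 8 4)(2 6)
  after r': (1 7 6 5 4 2 8 3)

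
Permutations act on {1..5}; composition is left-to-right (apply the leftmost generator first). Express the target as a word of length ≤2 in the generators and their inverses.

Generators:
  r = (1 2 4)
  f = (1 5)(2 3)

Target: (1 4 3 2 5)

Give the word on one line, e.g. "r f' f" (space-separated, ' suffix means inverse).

  after r': (1 4 2)
  after f: (1 4 3 2 5)

r' f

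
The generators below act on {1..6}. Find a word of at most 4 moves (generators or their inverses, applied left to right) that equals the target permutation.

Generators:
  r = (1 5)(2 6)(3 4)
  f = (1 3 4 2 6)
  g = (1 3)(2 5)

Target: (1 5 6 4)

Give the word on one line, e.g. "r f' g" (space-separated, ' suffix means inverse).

  after r: (1 5)(2 6)(3 4)
  after f': (1 5 6 4)

r f'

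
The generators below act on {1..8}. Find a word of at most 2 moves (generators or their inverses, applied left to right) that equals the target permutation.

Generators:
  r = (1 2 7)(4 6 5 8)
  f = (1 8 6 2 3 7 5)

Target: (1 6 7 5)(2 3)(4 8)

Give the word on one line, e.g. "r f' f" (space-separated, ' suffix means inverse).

r f'

  after r: (1 2 7)(4 6 5 8)
  after f': (1 6 7 5)(2 3)(4 8)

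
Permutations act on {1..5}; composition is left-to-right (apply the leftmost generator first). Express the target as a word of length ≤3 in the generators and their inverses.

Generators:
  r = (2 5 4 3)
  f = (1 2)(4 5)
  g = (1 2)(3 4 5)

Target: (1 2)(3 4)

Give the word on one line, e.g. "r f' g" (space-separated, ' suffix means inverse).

f' g' g'

  after f': (1 2)(4 5)
  after g': (3 5)
  after g': (1 2)(3 4)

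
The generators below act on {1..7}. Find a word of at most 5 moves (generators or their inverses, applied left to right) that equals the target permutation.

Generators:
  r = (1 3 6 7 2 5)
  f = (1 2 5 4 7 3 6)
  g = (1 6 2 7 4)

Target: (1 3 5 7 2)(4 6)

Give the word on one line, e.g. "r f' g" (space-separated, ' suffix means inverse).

  after f': (1 6 3 7 4 5 2)
  after r: (1 7 4)(2 3)
  after f: (1 3 5 4 2 6)
  after g': (1 3 5 7 2)(4 6)

f' r f g'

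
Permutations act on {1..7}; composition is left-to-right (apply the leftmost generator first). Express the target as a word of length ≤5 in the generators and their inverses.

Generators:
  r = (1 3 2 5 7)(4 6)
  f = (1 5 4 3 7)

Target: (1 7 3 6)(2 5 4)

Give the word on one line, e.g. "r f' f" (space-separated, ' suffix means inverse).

  after f': (1 7 3 4 5)
  after r': (1 5 7)(2 3 6 4)
  after f': (2 4)(3 6 5)
  after f': (1 7 3 6)(2 5 4)

f' r' f' f'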